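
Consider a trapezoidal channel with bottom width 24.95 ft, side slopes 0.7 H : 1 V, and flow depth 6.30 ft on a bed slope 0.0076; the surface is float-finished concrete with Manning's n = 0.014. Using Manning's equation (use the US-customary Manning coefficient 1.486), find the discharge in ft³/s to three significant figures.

A = (b + z·y)·y = (24.95 + 0.7×6.30)×6.30 = 185.0 ft²
P = b + 2y√(1+z²) = 24.95 + 2×6.30×√(1+0.7²) = 40.33 ft
R = A/P = 185.0/40.33 = 4.586 ft
Q = (1.486/n)·A·R^(2/3)·S^(1/2) = (1.486/0.014) × 185.0 × 4.586^(2/3) × 0.0076^(1/2) = 4725 ft³/s

4720 ft³/s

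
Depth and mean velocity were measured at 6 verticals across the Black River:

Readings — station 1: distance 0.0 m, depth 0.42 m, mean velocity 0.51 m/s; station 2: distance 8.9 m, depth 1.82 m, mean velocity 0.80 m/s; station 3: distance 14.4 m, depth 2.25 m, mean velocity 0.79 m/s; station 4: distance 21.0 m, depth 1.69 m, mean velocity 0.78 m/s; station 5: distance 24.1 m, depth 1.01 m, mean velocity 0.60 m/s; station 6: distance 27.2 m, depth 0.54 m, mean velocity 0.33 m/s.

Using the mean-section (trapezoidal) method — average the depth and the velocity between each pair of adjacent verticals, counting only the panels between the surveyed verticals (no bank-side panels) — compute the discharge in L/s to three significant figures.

Panel 1-2: Δb = 8.9 m, d̄ = (0.42+1.82)/2 = 1.12, v̄ = (0.51+0.80)/2 = 0.655 → q = 8.9×1.12×0.655 = 6.529 m³/s
Panel 2-3: Δb = 5.5 m, d̄ = (1.82+2.25)/2 = 2.035, v̄ = (0.80+0.79)/2 = 0.795 → q = 5.5×2.035×0.795 = 8.898 m³/s
Panel 3-4: Δb = 6.6 m, d̄ = (2.25+1.69)/2 = 1.97, v̄ = (0.79+0.78)/2 = 0.785 → q = 6.6×1.97×0.785 = 10.21 m³/s
Panel 4-5: Δb = 3.1 m, d̄ = (1.69+1.01)/2 = 1.35, v̄ = (0.78+0.60)/2 = 0.69 → q = 3.1×1.35×0.69 = 2.888 m³/s
Panel 5-6: Δb = 3.1 m, d̄ = (1.01+0.54)/2 = 0.775, v̄ = (0.60+0.33)/2 = 0.465 → q = 3.1×0.775×0.465 = 1.117 m³/s
Q = Σ q = 29.64 m³/s
= 29.64 × 1000 = 29640 L/s

29600 L/s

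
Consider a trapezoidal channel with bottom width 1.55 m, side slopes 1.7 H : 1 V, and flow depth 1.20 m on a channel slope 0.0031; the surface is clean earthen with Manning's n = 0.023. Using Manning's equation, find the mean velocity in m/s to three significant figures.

A = (b + z·y)·y = (1.55 + 1.7×1.20)×1.20 = 4.308 m²
P = b + 2y√(1+z²) = 1.55 + 2×1.20×√(1+1.7²) = 6.284 m
R = A/P = 4.308/6.284 = 0.6856 m
Q = (1/n)·A·R^(2/3)·S^(1/2) = (1/0.023) × 4.308 × 0.6856^(2/3) × 0.0031^(1/2) = 8.109 m³/s
V = Q/A = 8.109/4.308 = 1.882 m/s

1.88 m/s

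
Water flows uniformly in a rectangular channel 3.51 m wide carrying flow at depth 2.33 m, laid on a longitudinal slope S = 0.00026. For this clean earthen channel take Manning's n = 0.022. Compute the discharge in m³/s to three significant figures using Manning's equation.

6.00 m³/s

A = b·y = 3.51 × 2.33 = 8.178 m²
P = b + 2y = 3.51 + 2×2.33 = 8.170 m
R = A/P = 8.178/8.170 = 1.001 m
Q = (1/n)·A·R^(2/3)·S^(1/2) = (1/0.022) × 8.178 × 1.001^(2/3) × 0.00026^(1/2) = 5.998 m³/s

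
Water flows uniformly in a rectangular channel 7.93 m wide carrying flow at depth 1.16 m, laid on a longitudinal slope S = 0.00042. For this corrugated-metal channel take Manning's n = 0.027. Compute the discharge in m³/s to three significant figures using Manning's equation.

6.50 m³/s

A = b·y = 7.93 × 1.16 = 9.199 m²
P = b + 2y = 7.93 + 2×1.16 = 10.25 m
R = A/P = 9.199/10.25 = 0.8974 m
Q = (1/n)·A·R^(2/3)·S^(1/2) = (1/0.027) × 9.199 × 0.8974^(2/3) × 0.00042^(1/2) = 6.496 m³/s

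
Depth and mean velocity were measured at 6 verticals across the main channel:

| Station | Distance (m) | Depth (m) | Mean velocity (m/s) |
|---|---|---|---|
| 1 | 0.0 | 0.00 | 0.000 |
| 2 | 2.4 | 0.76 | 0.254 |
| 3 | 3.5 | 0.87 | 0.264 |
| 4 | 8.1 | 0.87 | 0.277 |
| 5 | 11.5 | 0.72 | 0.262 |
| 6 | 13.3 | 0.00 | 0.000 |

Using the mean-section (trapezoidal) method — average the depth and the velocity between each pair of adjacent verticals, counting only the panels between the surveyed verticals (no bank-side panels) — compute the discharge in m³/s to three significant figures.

Panel 1-2: Δb = 2.4 m, d̄ = (0.00+0.76)/2 = 0.38, v̄ = (0.000+0.254)/2 = 0.127 → q = 2.4×0.38×0.127 = 0.1158 m³/s
Panel 2-3: Δb = 1.1 m, d̄ = (0.76+0.87)/2 = 0.815, v̄ = (0.254+0.264)/2 = 0.259 → q = 1.1×0.815×0.259 = 0.2322 m³/s
Panel 3-4: Δb = 4.6 m, d̄ = (0.87+0.87)/2 = 0.87, v̄ = (0.264+0.277)/2 = 0.2705 → q = 4.6×0.87×0.2705 = 1.083 m³/s
Panel 4-5: Δb = 3.4 m, d̄ = (0.87+0.72)/2 = 0.795, v̄ = (0.277+0.262)/2 = 0.2695 → q = 3.4×0.795×0.2695 = 0.7285 m³/s
Panel 5-6: Δb = 1.8 m, d̄ = (0.72+0.00)/2 = 0.36, v̄ = (0.262+0.000)/2 = 0.131 → q = 1.8×0.36×0.131 = 0.08489 m³/s
Q = Σ q = 2.244 m³/s

2.24 m³/s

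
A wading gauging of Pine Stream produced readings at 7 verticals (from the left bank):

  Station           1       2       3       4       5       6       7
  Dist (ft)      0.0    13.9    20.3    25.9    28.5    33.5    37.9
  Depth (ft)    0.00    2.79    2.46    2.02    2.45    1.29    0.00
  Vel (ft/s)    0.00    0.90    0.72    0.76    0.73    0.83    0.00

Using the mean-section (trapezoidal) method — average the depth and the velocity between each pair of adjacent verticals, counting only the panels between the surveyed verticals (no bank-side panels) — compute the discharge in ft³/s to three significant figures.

Panel 1-2: Δb = 13.9 ft, d̄ = (0.00+2.79)/2 = 1.395, v̄ = (0.00+0.90)/2 = 0.45 → q = 13.9×1.395×0.45 = 8.726 ft³/s
Panel 2-3: Δb = 6.4 ft, d̄ = (2.79+2.46)/2 = 2.625, v̄ = (0.90+0.72)/2 = 0.81 → q = 6.4×2.625×0.81 = 13.61 ft³/s
Panel 3-4: Δb = 5.6 ft, d̄ = (2.46+2.02)/2 = 2.24, v̄ = (0.72+0.76)/2 = 0.74 → q = 5.6×2.24×0.74 = 9.283 ft³/s
Panel 4-5: Δb = 2.6 ft, d̄ = (2.02+2.45)/2 = 2.235, v̄ = (0.76+0.73)/2 = 0.745 → q = 2.6×2.235×0.745 = 4.329 ft³/s
Panel 5-6: Δb = 5 ft, d̄ = (2.45+1.29)/2 = 1.87, v̄ = (0.73+0.83)/2 = 0.78 → q = 5×1.87×0.78 = 7.293 ft³/s
Panel 6-7: Δb = 4.4 ft, d̄ = (1.29+0.00)/2 = 0.645, v̄ = (0.83+0.00)/2 = 0.415 → q = 4.4×0.645×0.415 = 1.178 ft³/s
Q = Σ q = 44.42 ft³/s

44.4 ft³/s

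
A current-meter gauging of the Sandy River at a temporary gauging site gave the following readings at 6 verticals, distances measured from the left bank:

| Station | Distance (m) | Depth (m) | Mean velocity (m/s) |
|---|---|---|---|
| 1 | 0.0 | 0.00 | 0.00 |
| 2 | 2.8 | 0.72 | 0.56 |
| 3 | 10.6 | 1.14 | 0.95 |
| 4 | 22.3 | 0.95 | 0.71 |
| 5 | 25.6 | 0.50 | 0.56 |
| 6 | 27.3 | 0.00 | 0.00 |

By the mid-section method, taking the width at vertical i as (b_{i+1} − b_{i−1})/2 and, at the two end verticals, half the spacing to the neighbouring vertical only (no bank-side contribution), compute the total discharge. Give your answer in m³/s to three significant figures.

w_2 = (10.6 − 0.0)/2 = 5.3 m; q_2 = 0.56 × 0.72 × 5.3 = 2.137 m³/s
w_3 = (22.3 − 2.8)/2 = 9.75 m; q_3 = 0.95 × 1.14 × 9.75 = 10.56 m³/s
w_4 = (25.6 − 10.6)/2 = 7.5 m; q_4 = 0.71 × 0.95 × 7.5 = 5.059 m³/s
w_5 = (27.3 − 22.3)/2 = 2.5 m; q_5 = 0.56 × 0.50 × 2.5 = 0.7000 m³/s
Stations 1, 6 contribute zero (depth or velocity is 0).
Q = Σ qᵢ = 18.45 m³/s

18.5 m³/s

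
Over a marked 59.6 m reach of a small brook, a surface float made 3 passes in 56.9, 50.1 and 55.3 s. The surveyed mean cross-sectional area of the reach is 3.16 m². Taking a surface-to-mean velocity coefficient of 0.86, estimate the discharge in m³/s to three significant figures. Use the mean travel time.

t̄ = (56.9 + 50.1 + 55.3) / 3 = 54.1 s
v_surface = L / t̄ = 59.6 / 54.1 = 1.102 m/s
v_mean = 0.86 × 1.102 = 0.9474 m/s
Q = A × v_mean = 3.16 × 0.9474 = 2.994 m³/s

2.99 m³/s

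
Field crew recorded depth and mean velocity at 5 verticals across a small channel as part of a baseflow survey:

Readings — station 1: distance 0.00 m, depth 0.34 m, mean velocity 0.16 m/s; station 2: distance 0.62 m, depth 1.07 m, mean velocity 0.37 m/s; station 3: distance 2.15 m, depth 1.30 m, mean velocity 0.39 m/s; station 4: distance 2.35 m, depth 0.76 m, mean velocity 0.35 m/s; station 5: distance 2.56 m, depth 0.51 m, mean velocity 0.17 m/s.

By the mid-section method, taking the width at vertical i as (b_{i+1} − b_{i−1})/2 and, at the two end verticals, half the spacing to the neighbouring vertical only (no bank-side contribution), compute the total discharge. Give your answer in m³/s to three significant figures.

w_1 = (0.62 − 0.00)/2 = 0.31 m; q_1 = 0.16 × 0.34 × 0.31 = 0.01686 m³/s
w_2 = (2.15 − 0.00)/2 = 1.075 m; q_2 = 0.37 × 1.07 × 1.075 = 0.4256 m³/s
w_3 = (2.35 − 0.62)/2 = 0.865 m; q_3 = 0.39 × 1.30 × 0.865 = 0.4386 m³/s
w_4 = (2.56 − 2.15)/2 = 0.205 m; q_4 = 0.35 × 0.76 × 0.205 = 0.05453 m³/s
w_5 = (2.56 − 2.35)/2 = 0.105 m; q_5 = 0.17 × 0.51 × 0.105 = 0.009104 m³/s
Q = Σ qᵢ = 0.9446 m³/s

0.945 m³/s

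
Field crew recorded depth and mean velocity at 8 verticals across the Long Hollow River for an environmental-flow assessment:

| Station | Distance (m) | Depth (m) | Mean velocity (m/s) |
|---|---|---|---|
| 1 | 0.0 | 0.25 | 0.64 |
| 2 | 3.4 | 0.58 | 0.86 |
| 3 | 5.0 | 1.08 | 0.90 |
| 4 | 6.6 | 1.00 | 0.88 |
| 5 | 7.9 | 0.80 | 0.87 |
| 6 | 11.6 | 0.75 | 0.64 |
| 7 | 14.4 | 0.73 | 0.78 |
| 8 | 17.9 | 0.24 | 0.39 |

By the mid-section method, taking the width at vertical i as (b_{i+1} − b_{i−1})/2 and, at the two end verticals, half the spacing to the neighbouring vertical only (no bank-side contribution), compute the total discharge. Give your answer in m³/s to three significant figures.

w_1 = (3.4 − 0.0)/2 = 1.7 m; q_1 = 0.64 × 0.25 × 1.7 = 0.2720 m³/s
w_2 = (5.0 − 0.0)/2 = 2.5 m; q_2 = 0.86 × 0.58 × 2.5 = 1.247 m³/s
w_3 = (6.6 − 3.4)/2 = 1.6 m; q_3 = 0.90 × 1.08 × 1.6 = 1.555 m³/s
w_4 = (7.9 − 5.0)/2 = 1.45 m; q_4 = 0.88 × 1.00 × 1.45 = 1.276 m³/s
w_5 = (11.6 − 6.6)/2 = 2.5 m; q_5 = 0.87 × 0.80 × 2.5 = 1.740 m³/s
w_6 = (14.4 − 7.9)/2 = 3.25 m; q_6 = 0.64 × 0.75 × 3.25 = 1.560 m³/s
w_7 = (17.9 − 11.6)/2 = 3.15 m; q_7 = 0.78 × 0.73 × 3.15 = 1.794 m³/s
w_8 = (17.9 − 14.4)/2 = 1.75 m; q_8 = 0.39 × 0.24 × 1.75 = 0.1638 m³/s
Q = Σ qᵢ = 9.608 m³/s

9.61 m³/s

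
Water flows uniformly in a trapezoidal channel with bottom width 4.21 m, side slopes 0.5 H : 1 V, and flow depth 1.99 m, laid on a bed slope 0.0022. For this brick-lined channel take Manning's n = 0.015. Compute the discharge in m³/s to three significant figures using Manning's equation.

A = (b + z·y)·y = (4.21 + 0.5×1.99)×1.99 = 10.36 m²
P = b + 2y√(1+z²) = 4.21 + 2×1.99×√(1+0.5²) = 8.660 m
R = A/P = 10.36/8.660 = 1.196 m
Q = (1/n)·A·R^(2/3)·S^(1/2) = (1/0.015) × 10.36 × 1.196^(2/3) × 0.0022^(1/2) = 36.50 m³/s

36.5 m³/s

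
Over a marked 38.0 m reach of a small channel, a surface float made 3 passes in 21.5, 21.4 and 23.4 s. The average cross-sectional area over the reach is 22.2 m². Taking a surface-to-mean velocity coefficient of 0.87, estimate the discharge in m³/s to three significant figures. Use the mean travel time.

t̄ = (21.5 + 21.4 + 23.4) / 3 = 22.1 s
v_surface = L / t̄ = 38.0 / 22.1 = 1.719 m/s
v_mean = 0.87 × 1.719 = 1.496 m/s
Q = A × v_mean = 22.2 × 1.496 = 33.21 m³/s

33.2 m³/s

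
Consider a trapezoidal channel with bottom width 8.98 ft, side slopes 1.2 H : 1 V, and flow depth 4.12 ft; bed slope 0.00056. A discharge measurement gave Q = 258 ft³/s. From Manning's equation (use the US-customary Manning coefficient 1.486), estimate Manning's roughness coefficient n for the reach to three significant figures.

0.0149

A = (b + z·y)·y = (8.98 + 1.2×4.12)×4.12 = 57.37 ft²
P = b + 2y√(1+z²) = 8.98 + 2×4.12×√(1+1.2²) = 21.85 ft
R = A/P = 57.37/21.85 = 2.625 ft
n = (1.486/Q)·A·R^(2/3)·S^(1/2) = (1.486/258) × 57.37 × 1.903 × 0.02366 = 0.01488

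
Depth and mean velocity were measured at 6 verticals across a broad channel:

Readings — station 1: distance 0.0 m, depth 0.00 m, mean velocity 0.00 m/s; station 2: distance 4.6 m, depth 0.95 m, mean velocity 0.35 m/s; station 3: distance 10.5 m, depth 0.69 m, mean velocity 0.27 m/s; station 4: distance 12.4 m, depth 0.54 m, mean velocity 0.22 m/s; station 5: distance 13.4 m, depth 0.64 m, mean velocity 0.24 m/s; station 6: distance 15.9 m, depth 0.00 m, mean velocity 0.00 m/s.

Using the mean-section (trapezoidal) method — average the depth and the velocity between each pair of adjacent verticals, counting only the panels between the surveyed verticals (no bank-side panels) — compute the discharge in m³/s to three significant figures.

2.40 m³/s

Panel 1-2: Δb = 4.6 m, d̄ = (0.00+0.95)/2 = 0.475, v̄ = (0.00+0.35)/2 = 0.175 → q = 4.6×0.475×0.175 = 0.3824 m³/s
Panel 2-3: Δb = 5.9 m, d̄ = (0.95+0.69)/2 = 0.82, v̄ = (0.35+0.27)/2 = 0.31 → q = 5.9×0.82×0.31 = 1.500 m³/s
Panel 3-4: Δb = 1.9 m, d̄ = (0.69+0.54)/2 = 0.615, v̄ = (0.27+0.22)/2 = 0.245 → q = 1.9×0.615×0.245 = 0.2863 m³/s
Panel 4-5: Δb = 1 m, d̄ = (0.54+0.64)/2 = 0.59, v̄ = (0.22+0.24)/2 = 0.23 → q = 1×0.59×0.23 = 0.1357 m³/s
Panel 5-6: Δb = 2.5 m, d̄ = (0.64+0.00)/2 = 0.32, v̄ = (0.24+0.00)/2 = 0.12 → q = 2.5×0.32×0.12 = 0.09600 m³/s
Q = Σ q = 2.400 m³/s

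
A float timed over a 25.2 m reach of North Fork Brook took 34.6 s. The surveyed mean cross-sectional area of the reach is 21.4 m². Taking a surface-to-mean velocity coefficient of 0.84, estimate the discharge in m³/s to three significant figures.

v_surface = L / t̄ = 25.2 / 34.6 = 0.7283 m/s
v_mean = 0.84 × 0.7283 = 0.6118 m/s
Q = A × v_mean = 21.4 × 0.6118 = 13.09 m³/s

13.1 m³/s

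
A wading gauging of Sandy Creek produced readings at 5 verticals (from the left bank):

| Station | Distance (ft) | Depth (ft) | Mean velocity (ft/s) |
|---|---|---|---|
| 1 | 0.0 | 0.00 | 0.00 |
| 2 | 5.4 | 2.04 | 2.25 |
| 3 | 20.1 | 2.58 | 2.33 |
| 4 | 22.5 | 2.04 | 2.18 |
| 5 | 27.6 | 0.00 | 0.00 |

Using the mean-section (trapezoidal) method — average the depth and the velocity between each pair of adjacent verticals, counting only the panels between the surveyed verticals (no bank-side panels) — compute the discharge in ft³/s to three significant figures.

102 ft³/s

Panel 1-2: Δb = 5.4 ft, d̄ = (0.00+2.04)/2 = 1.02, v̄ = (0.00+2.25)/2 = 1.125 → q = 5.4×1.02×1.125 = 6.197 ft³/s
Panel 2-3: Δb = 14.7 ft, d̄ = (2.04+2.58)/2 = 2.31, v̄ = (2.25+2.33)/2 = 2.29 → q = 14.7×2.31×2.29 = 77.76 ft³/s
Panel 3-4: Δb = 2.4 ft, d̄ = (2.58+2.04)/2 = 2.31, v̄ = (2.33+2.18)/2 = 2.255 → q = 2.4×2.31×2.255 = 12.50 ft³/s
Panel 4-5: Δb = 5.1 ft, d̄ = (2.04+0.00)/2 = 1.02, v̄ = (2.18+0.00)/2 = 1.09 → q = 5.1×1.02×1.09 = 5.670 ft³/s
Q = Σ q = 102.1 ft³/s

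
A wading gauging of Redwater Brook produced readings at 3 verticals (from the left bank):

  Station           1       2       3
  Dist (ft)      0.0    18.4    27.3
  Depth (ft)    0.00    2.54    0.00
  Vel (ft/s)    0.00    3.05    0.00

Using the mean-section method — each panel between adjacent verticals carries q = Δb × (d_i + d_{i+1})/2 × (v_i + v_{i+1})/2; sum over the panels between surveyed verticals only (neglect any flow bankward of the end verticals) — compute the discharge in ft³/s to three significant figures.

Panel 1-2: Δb = 18.4 ft, d̄ = (0.00+2.54)/2 = 1.27, v̄ = (0.00+3.05)/2 = 1.525 → q = 18.4×1.27×1.525 = 35.64 ft³/s
Panel 2-3: Δb = 8.9 ft, d̄ = (2.54+0.00)/2 = 1.27, v̄ = (3.05+0.00)/2 = 1.525 → q = 8.9×1.27×1.525 = 17.24 ft³/s
Q = Σ q = 52.87 ft³/s

52.9 ft³/s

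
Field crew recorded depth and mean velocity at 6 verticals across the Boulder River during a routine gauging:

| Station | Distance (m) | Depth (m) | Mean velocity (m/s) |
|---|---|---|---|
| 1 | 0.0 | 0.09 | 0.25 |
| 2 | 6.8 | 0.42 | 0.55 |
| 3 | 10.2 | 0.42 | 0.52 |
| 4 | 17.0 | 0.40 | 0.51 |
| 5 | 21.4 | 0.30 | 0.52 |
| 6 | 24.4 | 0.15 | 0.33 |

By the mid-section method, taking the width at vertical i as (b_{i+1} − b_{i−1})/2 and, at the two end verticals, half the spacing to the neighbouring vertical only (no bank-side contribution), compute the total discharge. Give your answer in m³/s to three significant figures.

4.16 m³/s

w_1 = (6.8 − 0.0)/2 = 3.4 m; q_1 = 0.25 × 0.09 × 3.4 = 0.07650 m³/s
w_2 = (10.2 − 0.0)/2 = 5.1 m; q_2 = 0.55 × 0.42 × 5.1 = 1.178 m³/s
w_3 = (17.0 − 6.8)/2 = 5.1 m; q_3 = 0.52 × 0.42 × 5.1 = 1.114 m³/s
w_4 = (21.4 − 10.2)/2 = 5.6 m; q_4 = 0.51 × 0.40 × 5.6 = 1.142 m³/s
w_5 = (24.4 − 17.0)/2 = 3.7 m; q_5 = 0.52 × 0.30 × 3.7 = 0.5772 m³/s
w_6 = (24.4 − 21.4)/2 = 1.5 m; q_6 = 0.33 × 0.15 × 1.5 = 0.07425 m³/s
Q = Σ qᵢ = 4.162 m³/s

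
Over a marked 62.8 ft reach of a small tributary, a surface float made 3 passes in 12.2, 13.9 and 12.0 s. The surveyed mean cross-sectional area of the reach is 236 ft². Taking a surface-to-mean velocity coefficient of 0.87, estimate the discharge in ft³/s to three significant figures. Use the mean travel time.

1020 ft³/s

t̄ = (12.2 + 13.9 + 12.0) / 3 = 12.7 s
v_surface = L / t̄ = 62.8 / 12.7 = 4.945 ft/s
v_mean = 0.87 × 4.945 = 4.302 ft/s
Q = A × v_mean = 236 × 4.302 = 1015 ft³/s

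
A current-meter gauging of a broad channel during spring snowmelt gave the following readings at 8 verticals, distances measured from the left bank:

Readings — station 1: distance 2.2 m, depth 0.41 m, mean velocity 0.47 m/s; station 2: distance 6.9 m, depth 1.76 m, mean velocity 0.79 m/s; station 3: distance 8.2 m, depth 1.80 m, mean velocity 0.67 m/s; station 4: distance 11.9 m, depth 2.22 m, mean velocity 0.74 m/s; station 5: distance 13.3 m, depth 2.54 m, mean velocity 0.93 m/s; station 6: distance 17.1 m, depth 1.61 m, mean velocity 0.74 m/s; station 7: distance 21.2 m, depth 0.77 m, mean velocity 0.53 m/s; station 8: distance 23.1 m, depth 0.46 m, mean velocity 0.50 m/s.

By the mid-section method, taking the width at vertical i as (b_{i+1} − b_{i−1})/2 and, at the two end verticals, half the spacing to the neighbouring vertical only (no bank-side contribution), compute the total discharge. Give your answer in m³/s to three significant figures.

w_1 = (6.9 − 2.2)/2 = 2.35 m; q_1 = 0.47 × 0.41 × 2.35 = 0.4528 m³/s
w_2 = (8.2 − 2.2)/2 = 3 m; q_2 = 0.79 × 1.76 × 3 = 4.171 m³/s
w_3 = (11.9 − 6.9)/2 = 2.5 m; q_3 = 0.67 × 1.80 × 2.5 = 3.015 m³/s
w_4 = (13.3 − 8.2)/2 = 2.55 m; q_4 = 0.74 × 2.22 × 2.55 = 4.189 m³/s
w_5 = (17.1 − 11.9)/2 = 2.6 m; q_5 = 0.93 × 2.54 × 2.6 = 6.142 m³/s
w_6 = (21.2 − 13.3)/2 = 3.95 m; q_6 = 0.74 × 1.61 × 3.95 = 4.706 m³/s
w_7 = (23.1 − 17.1)/2 = 3 m; q_7 = 0.53 × 0.77 × 3 = 1.224 m³/s
w_8 = (23.1 − 21.2)/2 = 0.95 m; q_8 = 0.50 × 0.46 × 0.95 = 0.2185 m³/s
Q = Σ qᵢ = 24.12 m³/s

24.1 m³/s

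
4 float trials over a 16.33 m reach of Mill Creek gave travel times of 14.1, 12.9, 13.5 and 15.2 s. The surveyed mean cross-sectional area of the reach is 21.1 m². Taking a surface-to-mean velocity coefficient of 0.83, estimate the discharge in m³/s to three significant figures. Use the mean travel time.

20.5 m³/s

t̄ = (14.1 + 12.9 + 13.5 + 15.2) / 4 = 13.925 s
v_surface = L / t̄ = 16.33 / 13.925 = 1.173 m/s
v_mean = 0.83 × 1.173 = 0.9734 m/s
Q = A × v_mean = 21.1 × 0.9734 = 20.54 m³/s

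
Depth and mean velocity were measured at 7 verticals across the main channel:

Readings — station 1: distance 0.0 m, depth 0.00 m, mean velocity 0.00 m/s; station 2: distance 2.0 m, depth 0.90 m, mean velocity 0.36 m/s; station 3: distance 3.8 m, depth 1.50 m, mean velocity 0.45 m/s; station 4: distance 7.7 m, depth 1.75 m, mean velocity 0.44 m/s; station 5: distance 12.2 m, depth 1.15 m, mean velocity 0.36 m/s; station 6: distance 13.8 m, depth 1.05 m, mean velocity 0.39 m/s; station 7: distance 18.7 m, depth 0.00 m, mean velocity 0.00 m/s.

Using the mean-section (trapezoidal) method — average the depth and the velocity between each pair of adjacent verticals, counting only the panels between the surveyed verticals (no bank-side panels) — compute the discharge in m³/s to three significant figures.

Panel 1-2: Δb = 2 m, d̄ = (0.00+0.90)/2 = 0.45, v̄ = (0.00+0.36)/2 = 0.18 → q = 2×0.45×0.18 = 0.1620 m³/s
Panel 2-3: Δb = 1.8 m, d̄ = (0.90+1.50)/2 = 1.2, v̄ = (0.36+0.45)/2 = 0.405 → q = 1.8×1.2×0.405 = 0.8748 m³/s
Panel 3-4: Δb = 3.9 m, d̄ = (1.50+1.75)/2 = 1.625, v̄ = (0.45+0.44)/2 = 0.445 → q = 3.9×1.625×0.445 = 2.820 m³/s
Panel 4-5: Δb = 4.5 m, d̄ = (1.75+1.15)/2 = 1.45, v̄ = (0.44+0.36)/2 = 0.4 → q = 4.5×1.45×0.4 = 2.610 m³/s
Panel 5-6: Δb = 1.6 m, d̄ = (1.15+1.05)/2 = 1.1, v̄ = (0.36+0.39)/2 = 0.375 → q = 1.6×1.1×0.375 = 0.6600 m³/s
Panel 6-7: Δb = 4.9 m, d̄ = (1.05+0.00)/2 = 0.525, v̄ = (0.39+0.00)/2 = 0.195 → q = 4.9×0.525×0.195 = 0.5016 m³/s
Q = Σ q = 7.629 m³/s

7.63 m³/s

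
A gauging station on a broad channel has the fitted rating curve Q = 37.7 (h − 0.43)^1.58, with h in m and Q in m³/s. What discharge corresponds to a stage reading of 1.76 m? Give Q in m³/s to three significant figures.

59.2 m³/s

Q = 37.7 × (1.76 − 0.43)^1.58 = 37.7 × 1.33^1.58 = 59.16 m³/s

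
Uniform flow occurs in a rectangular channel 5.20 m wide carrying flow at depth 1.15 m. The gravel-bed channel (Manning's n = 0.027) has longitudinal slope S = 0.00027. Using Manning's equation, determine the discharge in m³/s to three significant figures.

A = b·y = 5.20 × 1.15 = 5.980 m²
P = b + 2y = 5.20 + 2×1.15 = 7.500 m
R = A/P = 5.980/7.500 = 0.7973 m
Q = (1/n)·A·R^(2/3)·S^(1/2) = (1/0.027) × 5.980 × 0.7973^(2/3) × 0.00027^(1/2) = 3.129 m³/s

3.13 m³/s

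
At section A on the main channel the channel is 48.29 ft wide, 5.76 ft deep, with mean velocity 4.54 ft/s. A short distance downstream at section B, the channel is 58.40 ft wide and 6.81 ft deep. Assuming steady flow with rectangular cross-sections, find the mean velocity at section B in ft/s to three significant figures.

Q = A₁V₁ = (48.29×5.76) × 4.54 = 1263 ft³/s
A₂ = 58.40 × 6.81 = 397.7 ft²
V₂ = Q/A₂ = 1263/397.7 = 3.175 ft/s

3.18 ft/s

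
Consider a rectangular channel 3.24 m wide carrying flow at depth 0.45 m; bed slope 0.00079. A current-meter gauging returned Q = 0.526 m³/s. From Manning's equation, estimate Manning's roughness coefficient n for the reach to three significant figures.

A = b·y = 3.24 × 0.45 = 1.458 m²
P = b + 2y = 3.24 + 2×0.45 = 4.140 m
R = A/P = 1.458/4.140 = 0.3522 m
n = (1/Q)·A·R^(2/3)·S^(1/2) = (1/0.526) × 1.458 × 0.4987 × 0.02811 = 0.03885

0.0389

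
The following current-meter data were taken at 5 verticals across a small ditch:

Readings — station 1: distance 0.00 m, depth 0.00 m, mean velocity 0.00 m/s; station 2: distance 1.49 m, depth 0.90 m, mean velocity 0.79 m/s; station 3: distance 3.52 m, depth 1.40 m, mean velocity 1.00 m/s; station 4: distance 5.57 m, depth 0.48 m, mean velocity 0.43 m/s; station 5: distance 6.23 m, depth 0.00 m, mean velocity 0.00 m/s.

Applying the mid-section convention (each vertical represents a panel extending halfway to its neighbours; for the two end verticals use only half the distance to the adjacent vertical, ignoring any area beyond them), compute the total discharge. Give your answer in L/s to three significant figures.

w_2 = (3.52 − 0.00)/2 = 1.76 m; q_2 = 0.79 × 0.90 × 1.76 = 1.251 m³/s
w_3 = (5.57 − 1.49)/2 = 2.04 m; q_3 = 1.00 × 1.40 × 2.04 = 2.856 m³/s
w_4 = (6.23 − 3.52)/2 = 1.355 m; q_4 = 0.43 × 0.48 × 1.355 = 0.2797 m³/s
Stations 1, 5 contribute zero (depth or velocity is 0).
Q = Σ qᵢ = 4.387 m³/s
= 4.387 × 1000 = 4387 L/s

4390 L/s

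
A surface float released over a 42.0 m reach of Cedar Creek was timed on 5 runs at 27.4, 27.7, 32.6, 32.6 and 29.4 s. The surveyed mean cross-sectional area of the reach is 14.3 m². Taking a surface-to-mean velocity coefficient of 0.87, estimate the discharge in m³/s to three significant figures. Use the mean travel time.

t̄ = (27.4 + 27.7 + 32.6 + 32.6 + 29.4) / 5 = 29.94 s
v_surface = L / t̄ = 42.0 / 29.94 = 1.403 m/s
v_mean = 0.87 × 1.403 = 1.220 m/s
Q = A × v_mean = 14.3 × 1.220 = 17.45 m³/s

17.5 m³/s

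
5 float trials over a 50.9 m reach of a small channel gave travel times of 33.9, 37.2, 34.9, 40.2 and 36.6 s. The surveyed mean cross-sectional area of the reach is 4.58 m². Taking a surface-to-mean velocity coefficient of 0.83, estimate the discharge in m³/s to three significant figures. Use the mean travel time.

t̄ = (33.9 + 37.2 + 34.9 + 40.2 + 36.6) / 5 = 36.56 s
v_surface = L / t̄ = 50.9 / 36.56 = 1.392 m/s
v_mean = 0.83 × 1.392 = 1.156 m/s
Q = A × v_mean = 4.58 × 1.156 = 5.292 m³/s

5.29 m³/s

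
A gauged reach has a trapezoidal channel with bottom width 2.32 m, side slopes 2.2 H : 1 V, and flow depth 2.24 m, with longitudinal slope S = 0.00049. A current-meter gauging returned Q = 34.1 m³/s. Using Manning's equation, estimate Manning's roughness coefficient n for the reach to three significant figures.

0.0121

A = (b + z·y)·y = (2.32 + 2.2×2.24)×2.24 = 16.24 m²
P = b + 2y√(1+z²) = 2.32 + 2×2.24×√(1+2.2²) = 13.15 m
R = A/P = 16.24/13.15 = 1.235 m
n = (1/Q)·A·R^(2/3)·S^(1/2) = (1/34.1) × 16.24 × 1.151 × 0.02214 = 0.01213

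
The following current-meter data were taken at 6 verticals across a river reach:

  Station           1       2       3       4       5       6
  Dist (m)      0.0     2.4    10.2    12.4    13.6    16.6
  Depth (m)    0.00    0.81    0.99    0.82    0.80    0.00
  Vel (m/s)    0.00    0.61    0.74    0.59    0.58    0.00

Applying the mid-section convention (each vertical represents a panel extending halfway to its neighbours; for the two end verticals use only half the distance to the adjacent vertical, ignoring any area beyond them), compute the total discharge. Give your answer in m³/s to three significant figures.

7.98 m³/s

w_2 = (10.2 − 0.0)/2 = 5.1 m; q_2 = 0.61 × 0.81 × 5.1 = 2.520 m³/s
w_3 = (12.4 − 2.4)/2 = 5 m; q_3 = 0.74 × 0.99 × 5 = 3.663 m³/s
w_4 = (13.6 − 10.2)/2 = 1.7 m; q_4 = 0.59 × 0.82 × 1.7 = 0.8225 m³/s
w_5 = (16.6 − 12.4)/2 = 2.1 m; q_5 = 0.58 × 0.80 × 2.1 = 0.9744 m³/s
Stations 1, 6 contribute zero (depth or velocity is 0).
Q = Σ qᵢ = 7.980 m³/s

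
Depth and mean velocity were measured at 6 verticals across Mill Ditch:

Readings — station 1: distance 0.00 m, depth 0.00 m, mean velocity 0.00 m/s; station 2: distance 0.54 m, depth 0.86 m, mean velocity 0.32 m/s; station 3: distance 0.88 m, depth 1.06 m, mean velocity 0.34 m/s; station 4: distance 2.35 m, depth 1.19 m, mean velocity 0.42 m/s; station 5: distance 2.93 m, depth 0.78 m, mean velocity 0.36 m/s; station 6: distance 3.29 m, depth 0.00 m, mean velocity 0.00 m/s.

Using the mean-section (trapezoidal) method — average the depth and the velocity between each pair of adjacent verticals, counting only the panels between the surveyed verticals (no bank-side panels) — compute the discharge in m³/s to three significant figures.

Panel 1-2: Δb = 0.54 m, d̄ = (0.00+0.86)/2 = 0.43, v̄ = (0.00+0.32)/2 = 0.16 → q = 0.54×0.43×0.16 = 0.03715 m³/s
Panel 2-3: Δb = 0.34 m, d̄ = (0.86+1.06)/2 = 0.96, v̄ = (0.32+0.34)/2 = 0.33 → q = 0.34×0.96×0.33 = 0.1077 m³/s
Panel 3-4: Δb = 1.47 m, d̄ = (1.06+1.19)/2 = 1.125, v̄ = (0.34+0.42)/2 = 0.38 → q = 1.47×1.125×0.38 = 0.6284 m³/s
Panel 4-5: Δb = 0.58 m, d̄ = (1.19+0.78)/2 = 0.985, v̄ = (0.42+0.36)/2 = 0.39 → q = 0.58×0.985×0.39 = 0.2228 m³/s
Panel 5-6: Δb = 0.36 m, d̄ = (0.78+0.00)/2 = 0.39, v̄ = (0.36+0.00)/2 = 0.18 → q = 0.36×0.39×0.18 = 0.02527 m³/s
Q = Σ q = 1.021 m³/s

1.02 m³/s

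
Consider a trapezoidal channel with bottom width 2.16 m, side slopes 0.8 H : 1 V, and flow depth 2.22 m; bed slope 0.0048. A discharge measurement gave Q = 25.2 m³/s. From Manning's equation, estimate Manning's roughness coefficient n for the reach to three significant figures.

A = (b + z·y)·y = (2.16 + 0.8×2.22)×2.22 = 8.738 m²
P = b + 2y√(1+z²) = 2.16 + 2×2.22×√(1+0.8²) = 7.846 m
R = A/P = 8.738/7.846 = 1.114 m
n = (1/Q)·A·R^(2/3)·S^(1/2) = (1/25.2) × 8.738 × 1.074 × 0.06928 = 0.02581

0.0258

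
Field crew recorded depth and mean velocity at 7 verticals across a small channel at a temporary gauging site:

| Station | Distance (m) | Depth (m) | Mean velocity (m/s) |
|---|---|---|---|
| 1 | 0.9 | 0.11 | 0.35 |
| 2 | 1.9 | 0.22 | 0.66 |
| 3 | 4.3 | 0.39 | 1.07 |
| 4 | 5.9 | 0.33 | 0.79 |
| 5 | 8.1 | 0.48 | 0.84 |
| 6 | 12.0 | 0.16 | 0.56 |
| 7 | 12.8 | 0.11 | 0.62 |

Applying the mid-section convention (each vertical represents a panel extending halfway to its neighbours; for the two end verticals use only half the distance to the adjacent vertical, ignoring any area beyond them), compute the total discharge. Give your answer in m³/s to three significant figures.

3.06 m³/s

w_1 = (1.9 − 0.9)/2 = 0.5 m; q_1 = 0.35 × 0.11 × 0.5 = 0.01925 m³/s
w_2 = (4.3 − 0.9)/2 = 1.7 m; q_2 = 0.66 × 0.22 × 1.7 = 0.2468 m³/s
w_3 = (5.9 − 1.9)/2 = 2 m; q_3 = 1.07 × 0.39 × 2 = 0.8346 m³/s
w_4 = (8.1 − 4.3)/2 = 1.9 m; q_4 = 0.79 × 0.33 × 1.9 = 0.4953 m³/s
w_5 = (12.0 − 5.9)/2 = 3.05 m; q_5 = 0.84 × 0.48 × 3.05 = 1.230 m³/s
w_6 = (12.8 − 8.1)/2 = 2.35 m; q_6 = 0.56 × 0.16 × 2.35 = 0.2106 m³/s
w_7 = (12.8 − 12.0)/2 = 0.4 m; q_7 = 0.62 × 0.11 × 0.4 = 0.02728 m³/s
Q = Σ qᵢ = 3.064 m³/s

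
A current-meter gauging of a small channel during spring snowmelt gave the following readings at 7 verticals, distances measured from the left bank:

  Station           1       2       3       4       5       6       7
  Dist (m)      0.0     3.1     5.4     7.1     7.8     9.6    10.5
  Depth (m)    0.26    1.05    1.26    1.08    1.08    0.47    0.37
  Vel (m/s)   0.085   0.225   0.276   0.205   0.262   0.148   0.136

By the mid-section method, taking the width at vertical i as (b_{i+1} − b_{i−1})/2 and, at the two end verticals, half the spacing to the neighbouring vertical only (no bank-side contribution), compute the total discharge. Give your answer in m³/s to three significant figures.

2.10 m³/s

w_1 = (3.1 − 0.0)/2 = 1.55 m; q_1 = 0.085 × 0.26 × 1.55 = 0.03426 m³/s
w_2 = (5.4 − 0.0)/2 = 2.7 m; q_2 = 0.225 × 1.05 × 2.7 = 0.6379 m³/s
w_3 = (7.1 − 3.1)/2 = 2 m; q_3 = 0.276 × 1.26 × 2 = 0.6955 m³/s
w_4 = (7.8 − 5.4)/2 = 1.2 m; q_4 = 0.205 × 1.08 × 1.2 = 0.2657 m³/s
w_5 = (9.6 − 7.1)/2 = 1.25 m; q_5 = 0.262 × 1.08 × 1.25 = 0.3537 m³/s
w_6 = (10.5 − 7.8)/2 = 1.35 m; q_6 = 0.148 × 0.47 × 1.35 = 0.09391 m³/s
w_7 = (10.5 − 9.6)/2 = 0.45 m; q_7 = 0.136 × 0.37 × 0.45 = 0.02264 m³/s
Q = Σ qᵢ = 2.104 m³/s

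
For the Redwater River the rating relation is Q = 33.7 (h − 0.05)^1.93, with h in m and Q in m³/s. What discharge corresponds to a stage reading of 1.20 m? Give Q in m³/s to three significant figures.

44.1 m³/s

Q = 33.7 × (1.20 − 0.05)^1.93 = 33.7 × 1.15^1.93 = 44.13 m³/s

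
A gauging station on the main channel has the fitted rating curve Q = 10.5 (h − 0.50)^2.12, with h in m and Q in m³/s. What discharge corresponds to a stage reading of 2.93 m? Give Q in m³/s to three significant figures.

69.0 m³/s

Q = 10.5 × (2.93 − 0.50)^2.12 = 10.5 × 2.43^2.12 = 68.97 m³/s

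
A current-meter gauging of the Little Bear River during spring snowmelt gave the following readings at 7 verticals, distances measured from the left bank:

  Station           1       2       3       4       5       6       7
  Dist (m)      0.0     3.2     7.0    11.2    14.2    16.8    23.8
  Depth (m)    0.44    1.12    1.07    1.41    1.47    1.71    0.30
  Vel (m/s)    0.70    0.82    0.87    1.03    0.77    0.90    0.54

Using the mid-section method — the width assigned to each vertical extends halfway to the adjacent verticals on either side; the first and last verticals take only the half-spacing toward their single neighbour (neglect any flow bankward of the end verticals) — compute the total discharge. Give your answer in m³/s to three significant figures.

w_1 = (3.2 − 0.0)/2 = 1.6 m; q_1 = 0.70 × 0.44 × 1.6 = 0.4928 m³/s
w_2 = (7.0 − 0.0)/2 = 3.5 m; q_2 = 0.82 × 1.12 × 3.5 = 3.214 m³/s
w_3 = (11.2 − 3.2)/2 = 4 m; q_3 = 0.87 × 1.07 × 4 = 3.724 m³/s
w_4 = (14.2 − 7.0)/2 = 3.6 m; q_4 = 1.03 × 1.41 × 3.6 = 5.228 m³/s
w_5 = (16.8 − 11.2)/2 = 2.8 m; q_5 = 0.77 × 1.47 × 2.8 = 3.169 m³/s
w_6 = (23.8 − 14.2)/2 = 4.8 m; q_6 = 0.90 × 1.71 × 4.8 = 7.387 m³/s
w_7 = (23.8 − 16.8)/2 = 3.5 m; q_7 = 0.54 × 0.30 × 3.5 = 0.5670 m³/s
Q = Σ qᵢ = 23.78 m³/s

23.8 m³/s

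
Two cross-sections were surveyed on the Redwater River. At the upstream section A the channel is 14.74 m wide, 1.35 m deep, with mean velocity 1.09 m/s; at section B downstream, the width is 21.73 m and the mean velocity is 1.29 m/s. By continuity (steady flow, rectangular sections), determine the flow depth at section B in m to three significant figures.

Q = A₁V₁ = (14.74×1.35) × 1.09 = 21.69 m³/s
d₂ = Q/(b₂ V₂) = 21.69/(21.73×1.29) = 0.7738 m

0.774 m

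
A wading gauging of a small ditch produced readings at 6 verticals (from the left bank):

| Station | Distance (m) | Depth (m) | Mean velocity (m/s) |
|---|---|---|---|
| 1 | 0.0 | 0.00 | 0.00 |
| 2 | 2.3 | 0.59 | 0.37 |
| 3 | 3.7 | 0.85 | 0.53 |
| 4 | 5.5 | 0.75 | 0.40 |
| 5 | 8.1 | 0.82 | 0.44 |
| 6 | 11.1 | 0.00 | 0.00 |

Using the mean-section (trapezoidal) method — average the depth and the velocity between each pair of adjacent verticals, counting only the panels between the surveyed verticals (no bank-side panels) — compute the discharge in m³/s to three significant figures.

2.38 m³/s

Panel 1-2: Δb = 2.3 m, d̄ = (0.00+0.59)/2 = 0.295, v̄ = (0.00+0.37)/2 = 0.185 → q = 2.3×0.295×0.185 = 0.1255 m³/s
Panel 2-3: Δb = 1.4 m, d̄ = (0.59+0.85)/2 = 0.72, v̄ = (0.37+0.53)/2 = 0.45 → q = 1.4×0.72×0.45 = 0.4536 m³/s
Panel 3-4: Δb = 1.8 m, d̄ = (0.85+0.75)/2 = 0.8, v̄ = (0.53+0.40)/2 = 0.465 → q = 1.8×0.8×0.465 = 0.6696 m³/s
Panel 4-5: Δb = 2.6 m, d̄ = (0.75+0.82)/2 = 0.785, v̄ = (0.40+0.44)/2 = 0.42 → q = 2.6×0.785×0.42 = 0.8572 m³/s
Panel 5-6: Δb = 3 m, d̄ = (0.82+0.00)/2 = 0.41, v̄ = (0.44+0.00)/2 = 0.22 → q = 3×0.41×0.22 = 0.2706 m³/s
Q = Σ q = 2.377 m³/s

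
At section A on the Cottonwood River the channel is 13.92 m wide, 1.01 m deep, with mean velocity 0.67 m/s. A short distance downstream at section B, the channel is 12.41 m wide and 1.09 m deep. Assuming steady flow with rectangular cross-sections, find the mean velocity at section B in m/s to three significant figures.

0.696 m/s

Q = A₁V₁ = (13.92×1.01) × 0.67 = 9.420 m³/s
A₂ = 12.41 × 1.09 = 13.53 m²
V₂ = Q/A₂ = 9.420/13.53 = 0.6964 m/s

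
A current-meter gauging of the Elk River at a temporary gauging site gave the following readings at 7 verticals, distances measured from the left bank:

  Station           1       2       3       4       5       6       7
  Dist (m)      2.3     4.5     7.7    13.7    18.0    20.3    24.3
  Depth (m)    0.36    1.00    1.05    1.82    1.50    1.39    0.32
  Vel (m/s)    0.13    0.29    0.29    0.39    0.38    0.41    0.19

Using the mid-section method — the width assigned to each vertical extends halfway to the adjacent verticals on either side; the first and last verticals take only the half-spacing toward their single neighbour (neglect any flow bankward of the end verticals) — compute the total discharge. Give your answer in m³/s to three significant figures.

9.69 m³/s

w_1 = (4.5 − 2.3)/2 = 1.1 m; q_1 = 0.13 × 0.36 × 1.1 = 0.05148 m³/s
w_2 = (7.7 − 2.3)/2 = 2.7 m; q_2 = 0.29 × 1.00 × 2.7 = 0.7830 m³/s
w_3 = (13.7 − 4.5)/2 = 4.6 m; q_3 = 0.29 × 1.05 × 4.6 = 1.401 m³/s
w_4 = (18.0 − 7.7)/2 = 5.15 m; q_4 = 0.39 × 1.82 × 5.15 = 3.655 m³/s
w_5 = (20.3 − 13.7)/2 = 3.3 m; q_5 = 0.38 × 1.50 × 3.3 = 1.881 m³/s
w_6 = (24.3 − 18.0)/2 = 3.15 m; q_6 = 0.41 × 1.39 × 3.15 = 1.795 m³/s
w_7 = (24.3 − 20.3)/2 = 2 m; q_7 = 0.19 × 0.32 × 2 = 0.1216 m³/s
Q = Σ qᵢ = 9.688 m³/s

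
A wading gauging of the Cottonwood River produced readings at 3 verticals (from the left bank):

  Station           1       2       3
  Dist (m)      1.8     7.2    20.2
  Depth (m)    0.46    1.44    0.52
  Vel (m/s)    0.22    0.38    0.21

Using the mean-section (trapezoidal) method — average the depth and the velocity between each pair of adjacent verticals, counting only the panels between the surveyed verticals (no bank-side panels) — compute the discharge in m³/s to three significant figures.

Panel 1-2: Δb = 5.4 m, d̄ = (0.46+1.44)/2 = 0.95, v̄ = (0.22+0.38)/2 = 0.3 → q = 5.4×0.95×0.3 = 1.539 m³/s
Panel 2-3: Δb = 13 m, d̄ = (1.44+0.52)/2 = 0.98, v̄ = (0.38+0.21)/2 = 0.295 → q = 13×0.98×0.295 = 3.758 m³/s
Q = Σ q = 5.297 m³/s

5.30 m³/s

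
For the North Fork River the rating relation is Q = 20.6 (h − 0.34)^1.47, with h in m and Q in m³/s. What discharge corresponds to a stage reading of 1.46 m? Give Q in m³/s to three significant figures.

24.3 m³/s

Q = 20.6 × (1.46 − 0.34)^1.47 = 20.6 × 1.12^1.47 = 24.33 m³/s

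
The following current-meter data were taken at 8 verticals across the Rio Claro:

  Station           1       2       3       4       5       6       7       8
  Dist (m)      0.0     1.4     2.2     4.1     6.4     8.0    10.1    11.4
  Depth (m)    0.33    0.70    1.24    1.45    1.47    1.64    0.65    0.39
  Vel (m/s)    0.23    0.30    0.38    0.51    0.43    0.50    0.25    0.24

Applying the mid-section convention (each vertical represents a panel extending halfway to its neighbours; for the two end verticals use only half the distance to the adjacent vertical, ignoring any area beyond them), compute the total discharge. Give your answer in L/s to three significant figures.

w_1 = (1.4 − 0.0)/2 = 0.7 m; q_1 = 0.23 × 0.33 × 0.7 = 0.05313 m³/s
w_2 = (2.2 − 0.0)/2 = 1.1 m; q_2 = 0.30 × 0.70 × 1.1 = 0.2310 m³/s
w_3 = (4.1 − 1.4)/2 = 1.35 m; q_3 = 0.38 × 1.24 × 1.35 = 0.6361 m³/s
w_4 = (6.4 − 2.2)/2 = 2.1 m; q_4 = 0.51 × 1.45 × 2.1 = 1.553 m³/s
w_5 = (8.0 − 4.1)/2 = 1.95 m; q_5 = 0.43 × 1.47 × 1.95 = 1.233 m³/s
w_6 = (10.1 − 6.4)/2 = 1.85 m; q_6 = 0.50 × 1.64 × 1.85 = 1.517 m³/s
w_7 = (11.4 − 8.0)/2 = 1.7 m; q_7 = 0.25 × 0.65 × 1.7 = 0.2763 m³/s
w_8 = (11.4 − 10.1)/2 = 0.65 m; q_8 = 0.24 × 0.39 × 0.65 = 0.06084 m³/s
Q = Σ qᵢ = 5.560 m³/s
= 5.560 × 1000 = 5560 L/s

5560 L/s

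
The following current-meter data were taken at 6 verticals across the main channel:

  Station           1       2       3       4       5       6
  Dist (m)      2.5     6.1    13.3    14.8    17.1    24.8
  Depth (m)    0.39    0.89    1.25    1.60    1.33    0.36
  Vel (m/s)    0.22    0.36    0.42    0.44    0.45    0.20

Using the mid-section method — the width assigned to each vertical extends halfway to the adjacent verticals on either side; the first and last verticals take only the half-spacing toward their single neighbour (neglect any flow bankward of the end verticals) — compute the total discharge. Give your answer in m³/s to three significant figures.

8.78 m³/s

w_1 = (6.1 − 2.5)/2 = 1.8 m; q_1 = 0.22 × 0.39 × 1.8 = 0.1544 m³/s
w_2 = (13.3 − 2.5)/2 = 5.4 m; q_2 = 0.36 × 0.89 × 5.4 = 1.730 m³/s
w_3 = (14.8 − 6.1)/2 = 4.35 m; q_3 = 0.42 × 1.25 × 4.35 = 2.284 m³/s
w_4 = (17.1 − 13.3)/2 = 1.9 m; q_4 = 0.44 × 1.60 × 1.9 = 1.338 m³/s
w_5 = (24.8 − 14.8)/2 = 5 m; q_5 = 0.45 × 1.33 × 5 = 2.993 m³/s
w_6 = (24.8 − 17.1)/2 = 3.85 m; q_6 = 0.20 × 0.36 × 3.85 = 0.2772 m³/s
Q = Σ qᵢ = 8.776 m³/s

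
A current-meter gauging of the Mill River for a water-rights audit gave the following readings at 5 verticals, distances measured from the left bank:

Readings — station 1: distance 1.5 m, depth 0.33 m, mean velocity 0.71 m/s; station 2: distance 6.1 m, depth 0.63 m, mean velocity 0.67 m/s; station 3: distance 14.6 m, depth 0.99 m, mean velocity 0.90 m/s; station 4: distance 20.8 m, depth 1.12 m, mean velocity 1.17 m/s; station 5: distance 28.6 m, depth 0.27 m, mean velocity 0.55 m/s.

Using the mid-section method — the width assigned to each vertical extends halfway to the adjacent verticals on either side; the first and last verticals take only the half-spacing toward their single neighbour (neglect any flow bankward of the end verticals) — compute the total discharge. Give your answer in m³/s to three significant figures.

19.6 m³/s

w_1 = (6.1 − 1.5)/2 = 2.3 m; q_1 = 0.71 × 0.33 × 2.3 = 0.5389 m³/s
w_2 = (14.6 − 1.5)/2 = 6.55 m; q_2 = 0.67 × 0.63 × 6.55 = 2.765 m³/s
w_3 = (20.8 − 6.1)/2 = 7.35 m; q_3 = 0.90 × 0.99 × 7.35 = 6.549 m³/s
w_4 = (28.6 − 14.6)/2 = 7 m; q_4 = 1.17 × 1.12 × 7 = 9.173 m³/s
w_5 = (28.6 − 20.8)/2 = 3.9 m; q_5 = 0.55 × 0.27 × 3.9 = 0.5792 m³/s
Q = Σ qᵢ = 19.60 m³/s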